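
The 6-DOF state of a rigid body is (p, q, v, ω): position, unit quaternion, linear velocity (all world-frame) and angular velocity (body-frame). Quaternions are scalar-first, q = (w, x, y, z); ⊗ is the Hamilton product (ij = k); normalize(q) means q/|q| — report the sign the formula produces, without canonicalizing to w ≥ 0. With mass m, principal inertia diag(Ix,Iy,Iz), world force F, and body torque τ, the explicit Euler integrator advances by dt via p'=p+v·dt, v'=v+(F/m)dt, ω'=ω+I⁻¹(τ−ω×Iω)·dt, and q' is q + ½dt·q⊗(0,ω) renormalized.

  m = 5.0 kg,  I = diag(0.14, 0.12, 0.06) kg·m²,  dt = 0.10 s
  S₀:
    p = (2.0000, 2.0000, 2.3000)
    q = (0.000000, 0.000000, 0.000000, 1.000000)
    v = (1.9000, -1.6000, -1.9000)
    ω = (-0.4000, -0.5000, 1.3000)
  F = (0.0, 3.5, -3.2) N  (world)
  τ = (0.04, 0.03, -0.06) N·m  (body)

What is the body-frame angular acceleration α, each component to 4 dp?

α = (0.0071, 0.5967, -0.9333)

precession coupling ω×(Iω) = (0.0390, -0.0416, -0.0040)
angular accel α = (0.0071, 0.5967, -0.9333)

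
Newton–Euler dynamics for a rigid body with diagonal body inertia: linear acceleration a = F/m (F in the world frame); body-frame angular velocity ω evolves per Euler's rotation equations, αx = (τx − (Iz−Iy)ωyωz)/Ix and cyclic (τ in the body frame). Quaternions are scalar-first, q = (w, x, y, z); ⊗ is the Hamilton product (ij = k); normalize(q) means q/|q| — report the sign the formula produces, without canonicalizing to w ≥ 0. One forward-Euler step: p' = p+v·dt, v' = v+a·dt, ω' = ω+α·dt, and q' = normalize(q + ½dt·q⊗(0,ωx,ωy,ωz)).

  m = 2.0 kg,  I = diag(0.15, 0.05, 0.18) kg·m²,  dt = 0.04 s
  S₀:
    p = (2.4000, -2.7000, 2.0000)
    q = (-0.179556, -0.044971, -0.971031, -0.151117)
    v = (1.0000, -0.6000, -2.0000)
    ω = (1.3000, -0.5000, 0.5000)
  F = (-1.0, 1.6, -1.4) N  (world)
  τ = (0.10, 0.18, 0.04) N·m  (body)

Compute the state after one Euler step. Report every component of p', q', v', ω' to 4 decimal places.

p' = (2.4400, -2.7240, 1.9200)
q' = (-0.1865, -0.0608, -0.9723, -0.1272)
v' = (0.9800, -0.5680, -2.0280)
ω' = (1.3353, -0.3404, 0.4944)

gyro term ω×Iω = (-0.0325, -0.0195, 0.0650)
(τ − ω×Iω)/I = (0.8833, 3.9900, -0.1389)
new body rate ω' = (1.3353, -0.3404, 0.4944)
Hamilton product q⊗(0,ω) = (-0.3514947, -0.7944968, -0.0841886, 1.1950478)
updated quaternion q' = (-0.1865, -0.0608, -0.9723, -0.1272)
p + v·dt = (2.4400, -2.7240, 1.9200)
v + (F/m)dt = (0.9800, -0.5680, -2.0280)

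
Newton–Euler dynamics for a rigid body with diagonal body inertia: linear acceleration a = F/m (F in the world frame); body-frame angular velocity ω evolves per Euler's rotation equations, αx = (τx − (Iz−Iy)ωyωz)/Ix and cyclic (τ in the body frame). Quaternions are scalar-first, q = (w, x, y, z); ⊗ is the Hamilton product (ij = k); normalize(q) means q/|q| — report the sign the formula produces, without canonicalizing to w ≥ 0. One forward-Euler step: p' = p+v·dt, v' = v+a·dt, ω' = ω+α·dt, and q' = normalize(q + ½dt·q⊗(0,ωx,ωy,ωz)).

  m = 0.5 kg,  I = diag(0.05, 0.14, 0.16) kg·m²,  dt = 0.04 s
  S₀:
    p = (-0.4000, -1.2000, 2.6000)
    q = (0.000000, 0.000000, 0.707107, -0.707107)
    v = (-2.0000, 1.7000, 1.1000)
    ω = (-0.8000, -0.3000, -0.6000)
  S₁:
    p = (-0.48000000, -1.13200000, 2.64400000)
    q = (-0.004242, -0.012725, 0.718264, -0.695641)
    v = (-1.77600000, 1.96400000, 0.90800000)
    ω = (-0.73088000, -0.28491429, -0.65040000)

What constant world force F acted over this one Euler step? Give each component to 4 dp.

Δv = v₁−v₀ = (0.22400000, 0.26400000, -0.19200000)
m·(v₁−v₀)/dt = (2.8000, 3.3000, -2.4000)

F = (2.8000, 3.3000, -2.4000)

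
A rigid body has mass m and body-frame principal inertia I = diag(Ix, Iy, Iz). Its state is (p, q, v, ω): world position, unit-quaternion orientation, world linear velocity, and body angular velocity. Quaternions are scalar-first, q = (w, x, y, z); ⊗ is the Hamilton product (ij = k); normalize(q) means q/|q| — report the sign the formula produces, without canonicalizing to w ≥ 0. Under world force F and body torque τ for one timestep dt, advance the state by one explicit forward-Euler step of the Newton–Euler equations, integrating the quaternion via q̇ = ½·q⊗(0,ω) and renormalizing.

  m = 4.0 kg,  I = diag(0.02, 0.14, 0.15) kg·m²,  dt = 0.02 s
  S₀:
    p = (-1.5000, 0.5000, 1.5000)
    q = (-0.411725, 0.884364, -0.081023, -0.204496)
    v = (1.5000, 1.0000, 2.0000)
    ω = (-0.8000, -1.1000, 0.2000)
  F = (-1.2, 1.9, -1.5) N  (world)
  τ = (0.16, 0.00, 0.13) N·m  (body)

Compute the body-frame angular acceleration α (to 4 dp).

precession coupling ω×(Iω) = (-0.0022, 0.0208, 0.1056)
α = I⁻¹(τ − ω×Iω) = (8.1100, -0.1486, 0.1627)

α = (8.1100, -0.1486, 0.1627)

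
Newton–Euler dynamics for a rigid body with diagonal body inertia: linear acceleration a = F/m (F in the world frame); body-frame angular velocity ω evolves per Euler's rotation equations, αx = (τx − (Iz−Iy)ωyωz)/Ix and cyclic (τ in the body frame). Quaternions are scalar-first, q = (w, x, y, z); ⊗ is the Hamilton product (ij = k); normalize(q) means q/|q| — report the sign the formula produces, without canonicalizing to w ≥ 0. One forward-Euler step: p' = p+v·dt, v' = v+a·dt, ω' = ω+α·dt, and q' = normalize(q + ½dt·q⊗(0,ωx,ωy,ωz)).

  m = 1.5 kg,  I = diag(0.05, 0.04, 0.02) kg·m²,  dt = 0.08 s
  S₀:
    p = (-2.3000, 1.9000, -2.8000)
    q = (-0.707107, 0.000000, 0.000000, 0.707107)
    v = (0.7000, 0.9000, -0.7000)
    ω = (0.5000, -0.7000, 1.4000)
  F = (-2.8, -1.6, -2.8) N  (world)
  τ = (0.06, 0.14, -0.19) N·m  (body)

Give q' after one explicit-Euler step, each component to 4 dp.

q' = (-0.7451, 0.0056, 0.0339, 0.6661)

Hamilton product q⊗(0,ω) = (-0.9899498, 0.1414214, 0.8485284, -0.9899498)
updated quaternion q' = (-0.7451, 0.0056, 0.0339, 0.6661)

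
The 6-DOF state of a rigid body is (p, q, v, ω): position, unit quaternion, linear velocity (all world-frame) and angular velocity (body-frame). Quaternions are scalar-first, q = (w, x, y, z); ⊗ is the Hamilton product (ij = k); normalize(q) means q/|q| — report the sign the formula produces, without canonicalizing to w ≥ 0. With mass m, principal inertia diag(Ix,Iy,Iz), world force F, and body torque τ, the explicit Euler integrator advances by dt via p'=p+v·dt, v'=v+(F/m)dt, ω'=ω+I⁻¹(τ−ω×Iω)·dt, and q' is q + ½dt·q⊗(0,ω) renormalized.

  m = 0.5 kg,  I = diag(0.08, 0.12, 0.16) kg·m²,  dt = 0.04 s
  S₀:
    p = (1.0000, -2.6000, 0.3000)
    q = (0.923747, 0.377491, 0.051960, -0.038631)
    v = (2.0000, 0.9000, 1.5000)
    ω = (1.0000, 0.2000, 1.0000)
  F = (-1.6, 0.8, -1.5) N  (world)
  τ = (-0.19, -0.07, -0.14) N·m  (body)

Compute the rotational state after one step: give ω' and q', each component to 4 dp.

ω×(Iω) gyroscopic = (0.0080, -0.0800, 0.0080)
(τ − ω×Iω)/I = (-2.4750, 0.0833, -0.9250)
new body rate ω' = (0.9010, 0.2033, 0.9630)
2q̇ = q⊗(0,ω) = (-0.3492520, 0.9834332, -0.2313726, 0.9472852)
q + ½dt·q⊗(0,ω), renormalized = (0.9164, 0.3970, 0.0473, -0.0197)

ω' = (0.9010, 0.2033, 0.9630)
q' = (0.9164, 0.3970, 0.0473, -0.0197)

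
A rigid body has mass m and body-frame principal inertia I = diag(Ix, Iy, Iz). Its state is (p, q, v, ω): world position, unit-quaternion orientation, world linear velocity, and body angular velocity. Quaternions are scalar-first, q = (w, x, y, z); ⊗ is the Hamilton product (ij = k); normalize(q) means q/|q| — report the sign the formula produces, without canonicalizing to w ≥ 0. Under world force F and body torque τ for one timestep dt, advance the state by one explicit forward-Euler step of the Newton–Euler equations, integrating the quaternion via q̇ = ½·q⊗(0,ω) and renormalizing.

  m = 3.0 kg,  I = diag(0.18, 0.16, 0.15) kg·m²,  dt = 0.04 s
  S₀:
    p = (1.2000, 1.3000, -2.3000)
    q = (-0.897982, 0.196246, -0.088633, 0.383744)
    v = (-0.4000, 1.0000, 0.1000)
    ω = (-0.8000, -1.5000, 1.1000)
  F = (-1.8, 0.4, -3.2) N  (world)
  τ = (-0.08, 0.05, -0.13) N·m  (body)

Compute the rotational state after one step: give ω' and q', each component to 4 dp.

α = I⁻¹(τ − ω×Iω) = (-0.5361, 0.4775, -0.7067)
ω' = ω + α·dt = (-0.8214, -1.4809, 1.0717)
Hamilton product q⊗(0,ω) = (-0.3980711, 1.1965053, 0.8241072, -1.3530556)
q' = normalize(q + ½dt·q⊗(0,ω)) = (-0.9052, 0.2200, -0.0721, 0.3564)

ω' = (-0.8214, -1.4809, 1.0717)
q' = (-0.9052, 0.2200, -0.0721, 0.3564)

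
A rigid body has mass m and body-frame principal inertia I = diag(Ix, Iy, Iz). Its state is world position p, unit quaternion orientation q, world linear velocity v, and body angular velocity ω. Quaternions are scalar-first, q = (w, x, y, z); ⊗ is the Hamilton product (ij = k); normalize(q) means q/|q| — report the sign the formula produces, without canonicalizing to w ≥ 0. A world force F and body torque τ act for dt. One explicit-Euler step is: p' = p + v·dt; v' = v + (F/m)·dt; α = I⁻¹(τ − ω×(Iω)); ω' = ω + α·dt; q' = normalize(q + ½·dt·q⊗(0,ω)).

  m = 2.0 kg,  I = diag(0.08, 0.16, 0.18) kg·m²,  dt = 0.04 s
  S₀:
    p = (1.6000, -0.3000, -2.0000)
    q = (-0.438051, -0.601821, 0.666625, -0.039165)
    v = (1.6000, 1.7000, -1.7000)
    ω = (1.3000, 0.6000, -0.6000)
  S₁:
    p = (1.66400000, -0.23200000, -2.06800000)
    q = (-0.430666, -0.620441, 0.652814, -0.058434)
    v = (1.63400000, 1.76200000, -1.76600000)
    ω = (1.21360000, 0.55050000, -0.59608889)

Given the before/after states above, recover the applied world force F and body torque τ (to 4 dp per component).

F = (1.7000, 3.1000, -3.3000)
τ = (-0.1800, -0.1200, 0.0800)

Δv = v₁−v₀ = (0.03400000, 0.06200000, -0.06600000)
m·(v₁−v₀)/dt = (1.7000, 3.1000, -3.3000)
rate change Δω = (-0.08640000, -0.04950000, 0.00391111)
gyro term ω₀×Iω₀ = (-0.0072, 0.0780, 0.0624)
τ = I·(Δω/dt) + ω₀×(Iω₀) = (-0.1800, -0.1200, 0.0800)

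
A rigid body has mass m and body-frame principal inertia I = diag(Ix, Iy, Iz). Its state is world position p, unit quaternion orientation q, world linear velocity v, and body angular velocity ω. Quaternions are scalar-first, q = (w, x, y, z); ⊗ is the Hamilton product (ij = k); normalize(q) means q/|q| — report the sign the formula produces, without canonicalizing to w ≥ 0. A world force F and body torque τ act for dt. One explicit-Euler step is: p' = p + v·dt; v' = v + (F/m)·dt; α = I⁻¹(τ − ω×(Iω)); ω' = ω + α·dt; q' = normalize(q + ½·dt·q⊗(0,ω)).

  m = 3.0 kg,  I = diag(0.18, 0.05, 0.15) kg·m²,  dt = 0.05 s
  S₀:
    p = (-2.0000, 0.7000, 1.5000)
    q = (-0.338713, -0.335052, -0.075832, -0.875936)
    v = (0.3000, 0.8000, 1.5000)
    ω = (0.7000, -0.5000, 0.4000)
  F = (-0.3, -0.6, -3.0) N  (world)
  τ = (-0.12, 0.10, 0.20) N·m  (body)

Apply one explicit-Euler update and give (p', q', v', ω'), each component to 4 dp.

p' = (-1.9850, 0.7400, 1.5750)
q' = (-0.3249, -0.3526, -0.0836, -0.8736)
v' = (0.2950, 0.7900, 1.4500)
ω' = (0.6722, -0.4084, 0.4515)

a = (-0.1000, -0.2000, -1.0000)
p' = p + v·dt = (-1.9850, 0.7400, 1.5750)
new velocity v' = (0.2950, 0.7900, 1.4500)
ω×(Iω) gyroscopic = (-0.0200, 0.0084, 0.0455)
(τ − ω×Iω)/I = (-0.5556, 1.8320, 1.0300)
new body rate ω' = (0.6722, -0.4084, 0.4515)
Hamilton product q⊗(0,ω) = (0.5469948, -0.7053999, -0.3097779, 0.0851232)
q' = normalize(q + ½dt·q⊗(0,ω)) = (-0.3249, -0.3526, -0.0836, -0.8736)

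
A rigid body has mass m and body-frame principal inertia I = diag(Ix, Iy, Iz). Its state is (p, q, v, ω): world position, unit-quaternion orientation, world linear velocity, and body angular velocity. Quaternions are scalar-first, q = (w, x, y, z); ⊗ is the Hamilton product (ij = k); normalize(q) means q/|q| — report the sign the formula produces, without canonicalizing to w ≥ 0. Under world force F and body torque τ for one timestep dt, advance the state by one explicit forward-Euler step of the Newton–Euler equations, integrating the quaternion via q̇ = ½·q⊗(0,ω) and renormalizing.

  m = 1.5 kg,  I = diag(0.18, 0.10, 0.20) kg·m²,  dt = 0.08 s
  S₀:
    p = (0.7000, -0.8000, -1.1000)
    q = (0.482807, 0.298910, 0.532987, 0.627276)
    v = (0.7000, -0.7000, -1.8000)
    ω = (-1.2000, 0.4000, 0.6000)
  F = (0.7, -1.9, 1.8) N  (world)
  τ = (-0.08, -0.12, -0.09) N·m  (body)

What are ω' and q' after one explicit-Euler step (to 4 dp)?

angular accel α = (-0.5778, -1.3440, -0.6420)
ω' = ω + α·dt = (-1.2462, 0.2925, 0.5486)
2q̇ = q⊗(0,ω) = (-0.2308684, -0.5104866, -0.7389544, 1.0488326)
q + ½dt·q⊗(0,ω), renormalized = (0.4728, 0.2781, 0.5026, 0.6682)

ω' = (-1.2462, 0.2925, 0.5486)
q' = (0.4728, 0.2781, 0.5026, 0.6682)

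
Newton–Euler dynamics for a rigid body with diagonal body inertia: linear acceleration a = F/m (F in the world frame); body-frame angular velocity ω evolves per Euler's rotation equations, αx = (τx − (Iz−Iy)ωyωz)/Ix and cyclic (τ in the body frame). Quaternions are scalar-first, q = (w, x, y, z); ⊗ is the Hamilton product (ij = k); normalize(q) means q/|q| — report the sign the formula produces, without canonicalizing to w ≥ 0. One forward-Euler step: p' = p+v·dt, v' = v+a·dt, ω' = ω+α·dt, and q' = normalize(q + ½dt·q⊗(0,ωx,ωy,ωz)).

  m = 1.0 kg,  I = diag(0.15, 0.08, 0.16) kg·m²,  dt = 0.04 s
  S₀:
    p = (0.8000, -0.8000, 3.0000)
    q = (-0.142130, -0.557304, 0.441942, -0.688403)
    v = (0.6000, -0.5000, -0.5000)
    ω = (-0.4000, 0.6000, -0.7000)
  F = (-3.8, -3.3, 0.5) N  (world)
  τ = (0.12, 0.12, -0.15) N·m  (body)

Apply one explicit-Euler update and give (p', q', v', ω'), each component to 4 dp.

p' = (0.8240, -0.8200, 2.9800)
q' = (-0.1615, -0.5540, 0.4379, -0.6894)
v' = (0.4480, -0.6320, -0.4800)
ω' = (-0.3590, 0.6614, -0.7417)

p' = p + v·dt = (0.8240, -0.8200, 2.9800)
new velocity v' = (0.4480, -0.6320, -0.4800)
ω×(Iω) gyroscopic = (-0.0336, -0.0028, 0.0168)
α = I⁻¹(τ − ω×Iω) = (1.0240, 1.5350, -1.0425)
new body rate ω' = (-0.3590, 0.6614, -0.7417)
q⊗(0,ω) = (-0.9699689, 0.1605344, -0.2000296, -0.0581146)
q' = normalize(q + ½dt·q⊗(0,ω)) = (-0.1615, -0.5540, 0.4379, -0.6894)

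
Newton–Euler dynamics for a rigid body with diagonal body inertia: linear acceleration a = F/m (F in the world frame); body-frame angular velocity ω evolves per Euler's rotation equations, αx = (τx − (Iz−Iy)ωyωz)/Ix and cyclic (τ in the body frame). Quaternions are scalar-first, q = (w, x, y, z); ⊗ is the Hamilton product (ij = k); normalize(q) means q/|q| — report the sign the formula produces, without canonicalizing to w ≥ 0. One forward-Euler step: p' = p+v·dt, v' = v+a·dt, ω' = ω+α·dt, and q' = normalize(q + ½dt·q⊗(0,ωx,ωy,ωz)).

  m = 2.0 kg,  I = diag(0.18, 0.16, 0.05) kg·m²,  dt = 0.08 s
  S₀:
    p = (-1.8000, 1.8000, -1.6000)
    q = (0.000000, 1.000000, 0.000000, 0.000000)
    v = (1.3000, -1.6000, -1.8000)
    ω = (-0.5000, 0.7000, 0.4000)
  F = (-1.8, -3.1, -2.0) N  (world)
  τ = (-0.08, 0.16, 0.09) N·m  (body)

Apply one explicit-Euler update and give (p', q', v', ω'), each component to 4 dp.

p' = (-1.6960, 1.6720, -1.7440)
q' = (0.0200, 0.9993, -0.0160, 0.0280)
v' = (1.2280, -1.7240, -1.8800)
ω' = (-0.5219, 0.7930, 0.5328)

new position p' = (-1.6960, 1.6720, -1.7440)
v + (F/m)dt = (1.2280, -1.7240, -1.8800)
angular accel α = (-0.2733, 1.1625, 1.6600)
new body rate ω' = (-0.5219, 0.7930, 0.5328)
q⊗(0,ω) = (0.5000000, 0.0000000, -0.4000000, 0.7000000)
updated quaternion q' = (0.0200, 0.9993, -0.0160, 0.0280)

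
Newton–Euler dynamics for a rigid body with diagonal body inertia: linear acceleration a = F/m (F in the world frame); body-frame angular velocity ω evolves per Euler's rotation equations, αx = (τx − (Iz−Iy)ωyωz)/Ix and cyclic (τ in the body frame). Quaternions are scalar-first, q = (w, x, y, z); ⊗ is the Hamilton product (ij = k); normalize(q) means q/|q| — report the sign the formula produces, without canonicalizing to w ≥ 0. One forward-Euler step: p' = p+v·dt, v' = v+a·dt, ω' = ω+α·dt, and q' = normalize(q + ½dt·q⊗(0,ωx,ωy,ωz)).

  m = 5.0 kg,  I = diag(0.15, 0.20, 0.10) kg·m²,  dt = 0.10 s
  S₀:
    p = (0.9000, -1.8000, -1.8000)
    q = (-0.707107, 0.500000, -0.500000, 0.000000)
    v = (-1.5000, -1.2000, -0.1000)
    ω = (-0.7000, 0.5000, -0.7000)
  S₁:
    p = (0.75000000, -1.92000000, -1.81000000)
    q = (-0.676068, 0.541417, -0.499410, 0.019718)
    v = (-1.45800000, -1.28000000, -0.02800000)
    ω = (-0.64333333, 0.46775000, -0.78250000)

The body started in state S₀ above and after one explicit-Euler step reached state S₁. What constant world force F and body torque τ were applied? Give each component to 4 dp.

velocity change Δv = (0.04200000, -0.08000000, 0.07200000)
applied force F = (2.1000, -4.0000, 3.6000)
rate change Δω = (0.05666667, -0.03225000, -0.08250000)
gyro term ω₀×Iω₀ = (0.0350, 0.0245, -0.0175)
τ = I·(Δω/dt) + ω₀×(Iω₀) = (0.1200, -0.0400, -0.1000)

F = (2.1000, -4.0000, 3.6000)
τ = (0.1200, -0.0400, -0.1000)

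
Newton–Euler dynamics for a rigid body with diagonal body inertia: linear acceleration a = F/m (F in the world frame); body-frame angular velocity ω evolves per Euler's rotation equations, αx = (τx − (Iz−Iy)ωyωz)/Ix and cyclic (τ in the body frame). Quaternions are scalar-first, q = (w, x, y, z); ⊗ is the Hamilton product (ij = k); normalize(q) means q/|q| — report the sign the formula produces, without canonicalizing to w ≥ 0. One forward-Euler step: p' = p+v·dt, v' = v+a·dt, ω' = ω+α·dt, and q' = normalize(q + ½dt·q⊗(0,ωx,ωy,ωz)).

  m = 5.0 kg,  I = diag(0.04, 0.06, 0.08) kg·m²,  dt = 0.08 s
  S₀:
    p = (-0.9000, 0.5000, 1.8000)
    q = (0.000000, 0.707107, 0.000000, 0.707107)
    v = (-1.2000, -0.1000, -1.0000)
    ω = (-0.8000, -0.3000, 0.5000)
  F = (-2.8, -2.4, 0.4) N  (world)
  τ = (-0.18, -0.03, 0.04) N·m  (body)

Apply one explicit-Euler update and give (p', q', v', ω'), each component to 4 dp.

p' = (-0.9960, 0.4920, 1.7200)
q' = (0.0085, 0.7150, -0.0367, 0.6981)
v' = (-1.2448, -0.1384, -0.9936)
ω' = (-1.1540, -0.3613, 0.5352)

angular accel α = (-4.4250, -0.7667, 0.4400)
ω + α·dt = (-1.1540, -0.3613, 0.5352)
q⊗(0,ω) = (0.2121321, 0.2121321, -0.9192391, -0.2121321)
q + ½dt·q⊗(0,ω), renormalized = (0.0085, 0.7150, -0.0367, 0.6981)
p + v·dt = (-0.9960, 0.4920, 1.7200)
v + (F/m)dt = (-1.2448, -0.1384, -0.9936)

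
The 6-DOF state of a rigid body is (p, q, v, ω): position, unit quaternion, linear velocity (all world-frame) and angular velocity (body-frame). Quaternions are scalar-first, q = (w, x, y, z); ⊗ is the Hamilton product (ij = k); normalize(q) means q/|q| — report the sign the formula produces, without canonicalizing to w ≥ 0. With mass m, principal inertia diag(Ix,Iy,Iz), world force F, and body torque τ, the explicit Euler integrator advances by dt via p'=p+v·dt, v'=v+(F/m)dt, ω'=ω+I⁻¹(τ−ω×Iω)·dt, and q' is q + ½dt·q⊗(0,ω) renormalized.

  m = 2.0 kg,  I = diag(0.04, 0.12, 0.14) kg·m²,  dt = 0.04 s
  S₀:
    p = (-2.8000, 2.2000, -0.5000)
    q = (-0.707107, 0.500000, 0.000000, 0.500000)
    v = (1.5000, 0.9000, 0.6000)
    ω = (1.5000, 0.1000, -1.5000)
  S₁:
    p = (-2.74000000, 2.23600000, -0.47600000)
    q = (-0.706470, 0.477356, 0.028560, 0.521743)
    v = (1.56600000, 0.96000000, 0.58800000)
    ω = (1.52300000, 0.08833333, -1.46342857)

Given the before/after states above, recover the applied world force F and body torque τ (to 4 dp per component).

F = (3.3000, 3.0000, -0.6000)
τ = (0.0200, 0.1900, 0.1400)

velocity change Δv = (0.06600000, 0.06000000, -0.01200000)
m·(v₁−v₀)/dt = (3.3000, 3.0000, -0.6000)
rate change Δω = (0.02300000, -0.01166667, 0.03657143)
gyro term ω₀×Iω₀ = (-0.0030, 0.2250, 0.0120)
τ = I·(Δω/dt) + ω₀×(Iω₀) = (0.0200, 0.1900, 0.1400)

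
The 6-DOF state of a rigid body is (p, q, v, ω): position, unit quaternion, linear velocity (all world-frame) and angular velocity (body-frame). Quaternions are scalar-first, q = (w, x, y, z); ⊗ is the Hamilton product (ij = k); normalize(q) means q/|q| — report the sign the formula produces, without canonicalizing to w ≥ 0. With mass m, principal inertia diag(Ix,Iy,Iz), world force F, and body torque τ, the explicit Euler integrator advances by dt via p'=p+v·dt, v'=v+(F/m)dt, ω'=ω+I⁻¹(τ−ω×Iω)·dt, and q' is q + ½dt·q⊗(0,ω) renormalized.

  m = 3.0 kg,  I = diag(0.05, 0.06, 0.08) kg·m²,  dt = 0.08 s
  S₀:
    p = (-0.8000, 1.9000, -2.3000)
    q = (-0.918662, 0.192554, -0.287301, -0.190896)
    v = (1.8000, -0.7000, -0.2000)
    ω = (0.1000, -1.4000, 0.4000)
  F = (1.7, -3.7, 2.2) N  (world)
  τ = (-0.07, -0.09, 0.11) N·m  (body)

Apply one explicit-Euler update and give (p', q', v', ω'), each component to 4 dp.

linear accel F/m = (0.5667, -1.2333, 0.7333)
p + v·dt = (-0.6560, 1.8440, -2.3160)
v' = v + a·dt = (1.8453, -0.7987, -0.1413)
angular accel α = (-1.1760, -1.4800, 1.3925)
ω' = ω + α·dt = (0.0059, -1.5184, 0.5114)
2q̇ = q⊗(0,ω) = (-0.3451184, -0.4740410, 1.1900156, -0.6083103)
updated quaternion q' = (-0.9309, 0.1733, -0.2393, -0.2149)

p' = (-0.6560, 1.8440, -2.3160)
q' = (-0.9309, 0.1733, -0.2393, -0.2149)
v' = (1.8453, -0.7987, -0.1413)
ω' = (0.0059, -1.5184, 0.5114)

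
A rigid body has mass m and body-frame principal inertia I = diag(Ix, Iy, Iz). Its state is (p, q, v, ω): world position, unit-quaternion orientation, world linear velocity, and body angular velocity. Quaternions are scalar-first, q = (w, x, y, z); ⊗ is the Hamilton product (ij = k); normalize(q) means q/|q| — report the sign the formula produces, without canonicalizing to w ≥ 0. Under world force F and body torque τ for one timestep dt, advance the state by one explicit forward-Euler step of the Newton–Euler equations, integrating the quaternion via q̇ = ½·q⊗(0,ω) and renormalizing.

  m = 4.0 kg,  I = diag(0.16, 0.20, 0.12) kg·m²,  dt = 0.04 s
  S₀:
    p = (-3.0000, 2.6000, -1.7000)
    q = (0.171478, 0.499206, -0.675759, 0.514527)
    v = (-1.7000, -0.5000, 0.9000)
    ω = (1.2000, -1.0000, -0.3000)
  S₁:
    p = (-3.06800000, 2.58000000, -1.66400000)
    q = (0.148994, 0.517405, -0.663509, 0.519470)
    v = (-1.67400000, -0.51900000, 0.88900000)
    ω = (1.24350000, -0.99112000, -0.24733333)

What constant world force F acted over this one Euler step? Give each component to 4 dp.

F = (2.6000, -1.9000, -1.1000)

Δv = v₁−v₀ = (0.02600000, -0.01900000, -0.01100000)
m·(v₁−v₀)/dt = (2.6000, -1.9000, -1.1000)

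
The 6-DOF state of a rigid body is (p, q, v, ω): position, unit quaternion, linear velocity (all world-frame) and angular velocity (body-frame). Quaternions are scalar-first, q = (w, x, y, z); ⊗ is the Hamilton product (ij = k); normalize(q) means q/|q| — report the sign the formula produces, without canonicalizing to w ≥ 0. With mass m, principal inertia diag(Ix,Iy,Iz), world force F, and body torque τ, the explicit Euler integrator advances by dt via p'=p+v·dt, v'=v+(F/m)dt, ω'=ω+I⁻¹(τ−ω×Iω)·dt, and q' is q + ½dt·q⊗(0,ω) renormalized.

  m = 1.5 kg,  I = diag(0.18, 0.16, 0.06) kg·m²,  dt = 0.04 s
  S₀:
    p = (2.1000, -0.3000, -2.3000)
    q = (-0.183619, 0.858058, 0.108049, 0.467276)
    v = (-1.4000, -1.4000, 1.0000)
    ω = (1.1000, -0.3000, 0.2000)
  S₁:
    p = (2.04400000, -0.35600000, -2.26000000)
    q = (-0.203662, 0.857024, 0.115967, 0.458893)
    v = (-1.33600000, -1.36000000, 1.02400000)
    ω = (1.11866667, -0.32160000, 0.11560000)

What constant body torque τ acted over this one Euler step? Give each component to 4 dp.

τ = (0.0900, -0.0600, -0.1200)

Δω = ω₁−ω₀ = (0.01866667, -0.02160000, -0.08440000)
gyro term ω₀×Iω₀ = (0.0060, 0.0264, 0.0066)
τ = I·(Δω/dt) + ω₀×(Iω₀) = (0.0900, -0.0600, -0.1200)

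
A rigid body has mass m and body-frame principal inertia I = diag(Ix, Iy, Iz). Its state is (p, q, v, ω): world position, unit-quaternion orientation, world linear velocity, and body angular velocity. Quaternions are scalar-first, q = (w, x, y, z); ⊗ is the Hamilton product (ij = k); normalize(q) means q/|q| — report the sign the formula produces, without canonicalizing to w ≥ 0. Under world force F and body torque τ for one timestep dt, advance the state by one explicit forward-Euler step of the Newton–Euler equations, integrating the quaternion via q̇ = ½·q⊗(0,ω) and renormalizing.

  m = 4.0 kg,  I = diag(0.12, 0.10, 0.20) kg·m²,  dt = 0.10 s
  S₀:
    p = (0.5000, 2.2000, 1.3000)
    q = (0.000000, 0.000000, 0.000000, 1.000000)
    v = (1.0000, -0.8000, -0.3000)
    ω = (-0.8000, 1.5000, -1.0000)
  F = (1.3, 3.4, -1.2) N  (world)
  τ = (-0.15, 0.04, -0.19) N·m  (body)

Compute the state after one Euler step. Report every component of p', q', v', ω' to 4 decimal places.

p' = (0.6000, 2.1200, 1.2700)
q' = (0.0498, -0.0746, -0.0398, 0.9952)
v' = (1.0325, -0.7150, -0.3300)
ω' = (-0.8000, 1.6040, -1.1070)

a = F/m = (0.3250, 0.8500, -0.3000)
p + v·dt = (0.6000, 2.1200, 1.2700)
v' = v + a·dt = (1.0325, -0.7150, -0.3300)
precession coupling ω×(Iω) = (-0.1500, -0.0640, 0.0240)
α = I⁻¹(τ − ω×Iω) = (0.0000, 1.0400, -1.0700)
new body rate ω' = (-0.8000, 1.6040, -1.1070)
2q̇ = q⊗(0,ω) = (1.0000000, -1.5000000, -0.8000000, 0.0000000)
updated quaternion q' = (0.0498, -0.0746, -0.0398, 0.9952)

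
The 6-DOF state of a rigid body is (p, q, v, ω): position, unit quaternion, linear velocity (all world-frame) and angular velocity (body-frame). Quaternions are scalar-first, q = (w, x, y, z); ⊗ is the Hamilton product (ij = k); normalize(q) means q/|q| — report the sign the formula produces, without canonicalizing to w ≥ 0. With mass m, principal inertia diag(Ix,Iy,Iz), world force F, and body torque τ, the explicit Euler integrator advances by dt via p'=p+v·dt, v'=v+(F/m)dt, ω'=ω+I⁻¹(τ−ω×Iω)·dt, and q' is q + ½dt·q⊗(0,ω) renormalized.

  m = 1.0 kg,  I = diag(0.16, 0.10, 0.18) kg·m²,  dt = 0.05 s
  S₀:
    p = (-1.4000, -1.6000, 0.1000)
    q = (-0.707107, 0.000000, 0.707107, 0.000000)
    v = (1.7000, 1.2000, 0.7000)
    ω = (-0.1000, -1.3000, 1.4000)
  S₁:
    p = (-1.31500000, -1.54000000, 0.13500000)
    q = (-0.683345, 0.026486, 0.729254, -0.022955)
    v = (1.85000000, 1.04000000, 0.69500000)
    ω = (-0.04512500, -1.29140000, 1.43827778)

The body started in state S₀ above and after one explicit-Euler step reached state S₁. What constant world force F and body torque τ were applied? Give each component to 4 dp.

v₁ − v₀ = (0.15000000, -0.16000000, -0.00500000)
m·(v₁−v₀)/dt = (3.0000, -3.2000, -0.1000)
ω₁ − ω₀ = (0.05487500, 0.00860000, 0.03827778)
gyro term ω₀×Iω₀ = (-0.1456, 0.0028, -0.0078)
I·α + gyro = (0.0300, 0.0200, 0.1300)

F = (3.0000, -3.2000, -0.1000)
τ = (0.0300, 0.0200, 0.1300)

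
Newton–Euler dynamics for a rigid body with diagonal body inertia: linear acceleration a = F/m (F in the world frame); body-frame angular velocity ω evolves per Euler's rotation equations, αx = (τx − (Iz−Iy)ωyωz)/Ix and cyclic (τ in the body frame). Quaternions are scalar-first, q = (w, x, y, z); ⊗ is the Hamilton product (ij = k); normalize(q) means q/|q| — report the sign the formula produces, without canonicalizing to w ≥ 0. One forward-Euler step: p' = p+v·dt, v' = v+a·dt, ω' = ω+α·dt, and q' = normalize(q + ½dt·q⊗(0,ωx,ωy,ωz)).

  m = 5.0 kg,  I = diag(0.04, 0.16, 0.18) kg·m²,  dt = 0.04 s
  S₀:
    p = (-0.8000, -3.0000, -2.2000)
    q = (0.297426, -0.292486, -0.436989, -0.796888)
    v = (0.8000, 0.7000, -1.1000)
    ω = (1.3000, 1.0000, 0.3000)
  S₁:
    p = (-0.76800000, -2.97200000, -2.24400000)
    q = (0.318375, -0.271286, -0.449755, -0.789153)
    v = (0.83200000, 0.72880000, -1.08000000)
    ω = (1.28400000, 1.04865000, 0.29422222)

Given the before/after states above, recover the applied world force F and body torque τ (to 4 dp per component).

F = (4.0000, 3.6000, 2.5000)
τ = (-0.0100, 0.1400, 0.1300)

rate change Δω = (-0.01600000, 0.04865000, -0.00577778)
ω₀×(Iω₀) = (0.0060, -0.0546, 0.1560)
τ = I·(Δω/dt) + ω₀×(Iω₀) = (-0.0100, 0.1400, 0.1300)
v₁ − v₀ = (0.03200000, 0.02880000, 0.02000000)
m·(v₁−v₀)/dt = (4.0000, 3.6000, 2.5000)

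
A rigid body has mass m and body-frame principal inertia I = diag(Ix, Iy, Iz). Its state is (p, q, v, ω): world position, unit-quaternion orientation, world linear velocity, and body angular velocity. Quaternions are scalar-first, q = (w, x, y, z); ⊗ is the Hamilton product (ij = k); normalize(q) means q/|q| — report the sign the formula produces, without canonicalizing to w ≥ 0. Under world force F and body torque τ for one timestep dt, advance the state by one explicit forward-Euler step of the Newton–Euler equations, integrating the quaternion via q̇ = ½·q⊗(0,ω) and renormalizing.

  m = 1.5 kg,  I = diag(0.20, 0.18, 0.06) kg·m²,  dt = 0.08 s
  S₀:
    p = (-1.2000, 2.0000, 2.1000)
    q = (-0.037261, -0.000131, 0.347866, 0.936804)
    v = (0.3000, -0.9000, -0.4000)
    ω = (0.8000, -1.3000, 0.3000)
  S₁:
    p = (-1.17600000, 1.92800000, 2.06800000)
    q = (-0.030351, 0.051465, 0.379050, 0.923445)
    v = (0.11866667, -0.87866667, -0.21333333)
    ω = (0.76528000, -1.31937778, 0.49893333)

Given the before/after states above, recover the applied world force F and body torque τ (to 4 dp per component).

F = (-3.4000, 0.4000, 3.5000)
τ = (-0.0400, -0.0100, 0.1700)

velocity change Δv = (-0.18133333, 0.02133333, 0.18666667)
applied force F = (-3.4000, 0.4000, 3.5000)
ω₁ − ω₀ = (-0.03472000, -0.01937778, 0.19893333)
ω₀×(Iω₀) = (0.0468, 0.0336, 0.0208)
applied torque τ = (-0.0400, -0.0100, 0.1700)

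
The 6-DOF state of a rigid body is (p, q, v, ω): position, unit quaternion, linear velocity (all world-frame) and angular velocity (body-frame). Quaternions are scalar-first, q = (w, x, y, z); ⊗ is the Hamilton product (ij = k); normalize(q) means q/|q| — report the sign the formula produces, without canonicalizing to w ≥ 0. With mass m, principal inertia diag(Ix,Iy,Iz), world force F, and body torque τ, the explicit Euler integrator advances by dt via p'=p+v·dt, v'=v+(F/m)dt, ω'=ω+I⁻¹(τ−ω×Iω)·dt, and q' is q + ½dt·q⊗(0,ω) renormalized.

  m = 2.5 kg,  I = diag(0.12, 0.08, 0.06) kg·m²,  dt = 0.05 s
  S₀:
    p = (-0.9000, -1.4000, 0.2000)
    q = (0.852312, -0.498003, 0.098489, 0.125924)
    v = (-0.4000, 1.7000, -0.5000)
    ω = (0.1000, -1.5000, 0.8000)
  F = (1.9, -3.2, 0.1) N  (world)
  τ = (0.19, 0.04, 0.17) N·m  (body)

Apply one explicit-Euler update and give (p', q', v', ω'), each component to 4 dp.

p' = (-0.9200, -1.3150, 0.1750)
q' = (0.8540, -0.4887, 0.0767, 0.1613)
v' = (-0.3620, 1.6360, -0.4980)
ω' = (0.1692, -1.4780, 0.9367)

precession coupling ω×(Iω) = (0.0240, 0.0048, 0.0060)
α = I⁻¹(τ − ω×Iω) = (1.3833, 0.4400, 2.7333)
ω' = ω + α·dt = (0.1692, -1.4780, 0.9367)
q⊗(0,ω) = (0.0967946, 0.3529084, -0.8674732, 1.4190052)
updated quaternion q' = (0.8540, -0.4887, 0.0767, 0.1613)
p + v·dt = (-0.9200, -1.3150, 0.1750)
new velocity v' = (-0.3620, 1.6360, -0.4980)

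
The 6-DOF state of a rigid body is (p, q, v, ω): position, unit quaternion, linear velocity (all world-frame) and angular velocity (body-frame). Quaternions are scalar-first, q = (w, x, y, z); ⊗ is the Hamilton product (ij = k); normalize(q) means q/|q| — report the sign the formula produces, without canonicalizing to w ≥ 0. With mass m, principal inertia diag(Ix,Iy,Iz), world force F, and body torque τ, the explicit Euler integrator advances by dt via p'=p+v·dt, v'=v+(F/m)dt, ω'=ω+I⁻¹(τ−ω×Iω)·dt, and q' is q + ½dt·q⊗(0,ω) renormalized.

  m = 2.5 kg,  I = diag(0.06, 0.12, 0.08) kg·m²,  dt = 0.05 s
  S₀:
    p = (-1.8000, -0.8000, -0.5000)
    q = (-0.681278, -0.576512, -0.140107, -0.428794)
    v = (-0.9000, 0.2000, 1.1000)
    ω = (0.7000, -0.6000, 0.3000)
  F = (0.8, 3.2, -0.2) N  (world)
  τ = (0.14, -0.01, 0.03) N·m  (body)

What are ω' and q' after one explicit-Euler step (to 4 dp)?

ω' = (0.8107, -0.6024, 0.3345)
q' = (-0.6699, -0.5957, -0.1330, -0.4227)

α = I⁻¹(τ − ω×Iω) = (2.2133, -0.0483, 0.6900)
new body rate ω' = (0.8107, -0.6024, 0.3345)
Hamilton product q⊗(0,ω) = (0.4481324, -0.7762031, 0.2815646, 0.2395987)
q + ½dt·q⊗(0,ω), renormalized = (-0.6699, -0.5957, -0.1330, -0.4227)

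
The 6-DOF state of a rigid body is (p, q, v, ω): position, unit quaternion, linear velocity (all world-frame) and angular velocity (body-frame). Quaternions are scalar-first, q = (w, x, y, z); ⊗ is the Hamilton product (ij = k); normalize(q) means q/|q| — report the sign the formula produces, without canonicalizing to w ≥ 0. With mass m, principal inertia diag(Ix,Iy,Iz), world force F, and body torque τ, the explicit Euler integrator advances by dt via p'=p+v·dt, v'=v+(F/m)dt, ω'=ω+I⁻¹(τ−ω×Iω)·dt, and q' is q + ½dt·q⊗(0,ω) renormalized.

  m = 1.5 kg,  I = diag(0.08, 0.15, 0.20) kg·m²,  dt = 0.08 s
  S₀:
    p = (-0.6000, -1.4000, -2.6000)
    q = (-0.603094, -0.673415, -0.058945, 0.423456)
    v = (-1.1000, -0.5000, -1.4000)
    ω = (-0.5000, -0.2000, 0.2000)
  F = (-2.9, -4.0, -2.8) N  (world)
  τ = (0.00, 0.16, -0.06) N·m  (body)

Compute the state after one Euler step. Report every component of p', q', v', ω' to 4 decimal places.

α = I⁻¹(τ − ω×Iω) = (0.0250, 0.9867, -0.3350)
ω + α·dt = (-0.4980, -0.1211, 0.1732)
Hamilton product q⊗(0,ω) = (-0.4331877, 0.3744492, 0.0435738, -0.0154083)
q + ½dt·q⊗(0,ω), renormalized = (-0.6203, -0.6583, -0.0572, 0.4227)
new position p' = (-0.6880, -1.4400, -2.7120)
v' = v + a·dt = (-1.2547, -0.7133, -1.5493)

p' = (-0.6880, -1.4400, -2.7120)
q' = (-0.6203, -0.6583, -0.0572, 0.4227)
v' = (-1.2547, -0.7133, -1.5493)
ω' = (-0.4980, -0.1211, 0.1732)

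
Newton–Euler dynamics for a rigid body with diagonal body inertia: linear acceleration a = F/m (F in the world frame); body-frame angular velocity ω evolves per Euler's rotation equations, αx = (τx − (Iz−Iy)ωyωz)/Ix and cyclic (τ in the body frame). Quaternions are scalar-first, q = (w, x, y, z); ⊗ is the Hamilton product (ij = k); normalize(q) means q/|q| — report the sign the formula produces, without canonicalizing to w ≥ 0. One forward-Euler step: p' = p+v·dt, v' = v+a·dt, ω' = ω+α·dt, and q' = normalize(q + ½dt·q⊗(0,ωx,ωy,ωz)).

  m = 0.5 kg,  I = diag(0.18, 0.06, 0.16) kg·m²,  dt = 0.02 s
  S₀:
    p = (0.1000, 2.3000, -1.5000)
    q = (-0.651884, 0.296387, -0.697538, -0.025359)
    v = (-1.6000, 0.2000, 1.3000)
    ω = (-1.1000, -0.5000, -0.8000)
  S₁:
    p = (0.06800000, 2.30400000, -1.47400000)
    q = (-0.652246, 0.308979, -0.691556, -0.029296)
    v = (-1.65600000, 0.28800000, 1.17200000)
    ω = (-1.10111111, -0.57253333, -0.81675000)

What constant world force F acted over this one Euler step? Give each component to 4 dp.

F = (-1.4000, 2.2000, -3.2000)

Δv = v₁−v₀ = (-0.05600000, 0.08800000, -0.12800000)
F = m·Δv/dt = (-1.4000, 2.2000, -3.2000)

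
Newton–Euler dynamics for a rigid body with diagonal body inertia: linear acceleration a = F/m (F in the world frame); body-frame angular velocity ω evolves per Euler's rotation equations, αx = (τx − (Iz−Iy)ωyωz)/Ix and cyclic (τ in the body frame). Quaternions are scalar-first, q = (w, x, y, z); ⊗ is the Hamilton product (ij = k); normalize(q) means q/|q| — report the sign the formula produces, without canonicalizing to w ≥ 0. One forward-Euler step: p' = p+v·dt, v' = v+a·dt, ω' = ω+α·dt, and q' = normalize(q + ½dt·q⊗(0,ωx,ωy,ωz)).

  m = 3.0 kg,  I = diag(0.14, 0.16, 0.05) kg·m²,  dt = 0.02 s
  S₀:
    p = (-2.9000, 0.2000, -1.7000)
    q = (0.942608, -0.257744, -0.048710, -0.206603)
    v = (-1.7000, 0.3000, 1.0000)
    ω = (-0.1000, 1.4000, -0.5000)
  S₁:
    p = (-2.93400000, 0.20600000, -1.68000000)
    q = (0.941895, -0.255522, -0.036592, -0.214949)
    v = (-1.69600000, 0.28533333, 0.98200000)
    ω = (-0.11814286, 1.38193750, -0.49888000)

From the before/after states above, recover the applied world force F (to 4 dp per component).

velocity change Δv = (0.00400000, -0.01466667, -0.01800000)
F = m·Δv/dt = (0.6000, -2.2000, -2.7000)

F = (0.6000, -2.2000, -2.7000)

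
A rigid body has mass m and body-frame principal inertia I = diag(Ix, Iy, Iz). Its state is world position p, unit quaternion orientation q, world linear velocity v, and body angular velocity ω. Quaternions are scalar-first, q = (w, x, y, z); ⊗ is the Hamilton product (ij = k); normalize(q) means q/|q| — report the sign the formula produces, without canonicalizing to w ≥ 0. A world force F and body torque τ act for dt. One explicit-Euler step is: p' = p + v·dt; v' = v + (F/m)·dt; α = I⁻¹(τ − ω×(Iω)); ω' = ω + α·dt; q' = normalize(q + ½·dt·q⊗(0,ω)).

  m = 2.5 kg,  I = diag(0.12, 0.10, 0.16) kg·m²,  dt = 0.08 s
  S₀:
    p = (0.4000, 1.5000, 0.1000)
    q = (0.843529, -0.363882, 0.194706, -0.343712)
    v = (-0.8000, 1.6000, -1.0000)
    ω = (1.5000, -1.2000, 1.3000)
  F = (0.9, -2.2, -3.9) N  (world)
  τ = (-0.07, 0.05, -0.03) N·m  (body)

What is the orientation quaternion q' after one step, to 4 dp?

2q̇ = q⊗(0,ω) = (1.2262958, 1.1059569, -1.0547562, 1.2411871)
q' = normalize(q + ½dt·q⊗(0,ω)) = (0.8888, -0.3183, 0.1519, -0.2928)

q' = (0.8888, -0.3183, 0.1519, -0.2928)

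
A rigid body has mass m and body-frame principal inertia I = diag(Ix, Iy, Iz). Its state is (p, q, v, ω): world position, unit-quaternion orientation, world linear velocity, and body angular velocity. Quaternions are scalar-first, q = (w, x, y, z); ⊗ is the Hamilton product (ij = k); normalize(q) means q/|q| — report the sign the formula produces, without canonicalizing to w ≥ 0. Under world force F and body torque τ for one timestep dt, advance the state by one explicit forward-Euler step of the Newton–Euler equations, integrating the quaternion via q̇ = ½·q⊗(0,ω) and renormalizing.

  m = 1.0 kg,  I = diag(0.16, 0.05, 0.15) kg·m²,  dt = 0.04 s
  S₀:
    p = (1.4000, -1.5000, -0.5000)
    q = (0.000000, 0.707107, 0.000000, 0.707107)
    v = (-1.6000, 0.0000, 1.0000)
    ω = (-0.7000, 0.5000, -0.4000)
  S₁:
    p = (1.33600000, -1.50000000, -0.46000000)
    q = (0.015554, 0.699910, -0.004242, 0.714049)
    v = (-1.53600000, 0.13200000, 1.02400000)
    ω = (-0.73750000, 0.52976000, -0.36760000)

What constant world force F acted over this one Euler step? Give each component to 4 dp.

F = (1.6000, 3.3000, 0.6000)

Δv = v₁−v₀ = (0.06400000, 0.13200000, 0.02400000)
m·(v₁−v₀)/dt = (1.6000, 3.3000, 0.6000)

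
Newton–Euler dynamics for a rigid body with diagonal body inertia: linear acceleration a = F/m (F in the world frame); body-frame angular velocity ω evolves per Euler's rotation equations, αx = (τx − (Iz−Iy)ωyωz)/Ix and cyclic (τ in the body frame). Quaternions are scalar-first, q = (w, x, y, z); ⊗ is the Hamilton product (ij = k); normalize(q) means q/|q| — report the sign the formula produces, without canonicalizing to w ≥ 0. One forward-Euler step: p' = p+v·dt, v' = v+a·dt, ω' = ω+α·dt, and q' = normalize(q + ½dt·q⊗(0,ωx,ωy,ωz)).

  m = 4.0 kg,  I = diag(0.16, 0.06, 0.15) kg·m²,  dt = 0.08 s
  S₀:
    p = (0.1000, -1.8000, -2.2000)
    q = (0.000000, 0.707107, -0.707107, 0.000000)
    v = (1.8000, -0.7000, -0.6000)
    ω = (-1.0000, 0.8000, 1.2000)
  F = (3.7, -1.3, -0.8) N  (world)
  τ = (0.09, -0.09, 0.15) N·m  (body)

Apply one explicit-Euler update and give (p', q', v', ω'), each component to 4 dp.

p' = (0.2440, -1.8560, -2.2480)
q' = (0.0508, 0.6715, -0.7392, -0.0056)
v' = (1.8740, -0.7260, -0.6160)
ω' = (-0.9982, 0.6960, 1.2373)

p + v·dt = (0.2440, -1.8560, -2.2480)
v + (F/m)dt = (1.8740, -0.7260, -0.6160)
precession coupling ω×(Iω) = (0.0864, -0.0120, 0.0800)
angular accel α = (0.0225, -1.3000, 0.4667)
new body rate ω' = (-0.9982, 0.6960, 1.2373)
2q̇ = q⊗(0,ω) = (1.2727926, -0.8485284, -0.8485284, -0.1414214)
updated quaternion q' = (0.0508, 0.6715, -0.7392, -0.0056)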